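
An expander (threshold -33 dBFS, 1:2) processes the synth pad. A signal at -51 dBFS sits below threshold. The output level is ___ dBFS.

-69 dBFS

The input is 18 dB below the -33 dBFS threshold.
A 1:2 expander multiplies undershoot by 2: 18 × 2 = 36 dB below threshold.
Output = -33 − 36 = -69 dBFS.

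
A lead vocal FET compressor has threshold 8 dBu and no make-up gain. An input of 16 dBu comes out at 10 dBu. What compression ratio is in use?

4:1

Input overshoot = 16 − 8 = 8 dB; output overshoot = 10 − 8 = 2 dB.
Ratio = 8 / 2 = 4.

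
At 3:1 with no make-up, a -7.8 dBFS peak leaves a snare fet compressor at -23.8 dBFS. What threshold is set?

-31.8 dBFS

Gain reduction = -7.8 − (-23.8) = 16 dB; output overshoot = GR / (R − 1) = 16 / 2 = 8 dB.
Threshold = output − output overshoot = -23.8 − 8 = -31.8 dBFS.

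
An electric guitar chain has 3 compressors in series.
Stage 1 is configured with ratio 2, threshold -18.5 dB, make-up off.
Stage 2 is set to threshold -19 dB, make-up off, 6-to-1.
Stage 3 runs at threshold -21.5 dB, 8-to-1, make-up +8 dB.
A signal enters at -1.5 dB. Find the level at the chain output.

Stage 1: 17 dB above -18.5 dB, reduced 2:1 to 8.5 dB above → -10 dB.
Stage 2: overshoot 9 dB → 9/6 = 1.5 dB → -17.5 dB.
Stage 3: -17.5 dB is 4 dB over -21.5 dB; at 8:1 that becomes 0.5 dB over, giving -21 dB; +8 dB make-up → -13 dB.

-13 dB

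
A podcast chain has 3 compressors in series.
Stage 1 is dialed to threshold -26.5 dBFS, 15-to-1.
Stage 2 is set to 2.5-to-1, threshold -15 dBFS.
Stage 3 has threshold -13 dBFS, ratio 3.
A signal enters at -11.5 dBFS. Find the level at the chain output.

-25.5 dBFS

Stage 1: overshoot 15 dB → 15/15 = 1 dB → -25.5 dBFS.
Stage 2: -25.5 dBFS ≤ -15 dBFS, so stage 2 doesn't engage; output -25.5 dBFS.
Stage 3: below threshold (-25.5 ≤ -13); passes unchanged; output -25.5 dBFS.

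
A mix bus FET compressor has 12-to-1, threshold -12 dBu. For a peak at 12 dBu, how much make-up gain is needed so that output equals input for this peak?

The peak compresses to -12 + 24/12 = -10 dBu.
To reach 12 dBu requires 12 − (-10) = 22 dB of make-up.

22 dB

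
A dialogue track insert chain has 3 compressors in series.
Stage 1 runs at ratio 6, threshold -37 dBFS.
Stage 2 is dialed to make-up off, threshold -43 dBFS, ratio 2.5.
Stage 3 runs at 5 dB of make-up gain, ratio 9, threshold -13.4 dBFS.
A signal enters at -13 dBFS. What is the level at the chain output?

-34 dBFS

Stage 1: 24 dB above -37 dBFS, reduced 6:1 to 4 dB above → -33 dBFS.
Stage 2: overshoot 10 dB → 10/2.5 = 4 dB → -39 dBFS.
Stage 3: below threshold (-39 ≤ -13.4); passes unchanged; make-up brings it to -34 dBFS.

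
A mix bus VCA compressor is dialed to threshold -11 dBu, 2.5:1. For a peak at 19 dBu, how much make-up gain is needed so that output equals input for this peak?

The peak compresses to -11 + 30/2.5 = 1 dBu.
To reach 19 dBu requires 19 − 1 = 18 dB of make-up.

18 dB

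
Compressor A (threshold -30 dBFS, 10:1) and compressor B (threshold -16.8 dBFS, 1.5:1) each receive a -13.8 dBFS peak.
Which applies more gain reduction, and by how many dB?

A: overshoot 16.2 dB → output overshoot 1.62 dB → GR 14.58 dB.
B: overshoot 3 dB → output overshoot 2 dB → GR 1 dB.
A applies 13.58 dB more gain reduction.

A, by 13.58 dB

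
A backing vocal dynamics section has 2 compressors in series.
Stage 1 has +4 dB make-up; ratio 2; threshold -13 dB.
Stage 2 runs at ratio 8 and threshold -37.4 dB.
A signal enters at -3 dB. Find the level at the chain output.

-33.225 dB

Stage 1: overshoot 10 dB → 10/2 = 5 dB → -8 dB; +4 dB make-up → -4 dB.
Stage 2: -4 dB is 33.4 dB over -37.4 dB; at 8:1 that becomes 4.175 dB over, giving -33.225 dB.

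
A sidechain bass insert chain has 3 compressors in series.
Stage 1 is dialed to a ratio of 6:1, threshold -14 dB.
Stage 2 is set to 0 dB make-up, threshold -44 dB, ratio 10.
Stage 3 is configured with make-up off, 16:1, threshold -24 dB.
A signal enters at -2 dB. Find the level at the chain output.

Stage 1: overshoot 12 dB → 12/6 = 2 dB → -12 dB.
Stage 2: 32 dB above -44 dB, reduced 10:1 to 3.2 dB above → -40.8 dB.
Stage 3: -40.8 dB ≤ -24 dB, so stage 3 doesn't engage; output -40.8 dB.

-40.8 dB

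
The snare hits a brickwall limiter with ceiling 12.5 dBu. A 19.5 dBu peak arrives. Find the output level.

12.5 dBu

A brickwall limiter is an ∞:1 compressor: any input above the ceiling is clamped to 12.5 dBu.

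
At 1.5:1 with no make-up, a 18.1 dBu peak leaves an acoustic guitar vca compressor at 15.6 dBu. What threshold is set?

10.6 dBu

Let T be the threshold. Output overshoot = (input overshoot)/R, so 15.6 − T = (18.1 − T)/1.5.
1.5·(15.6 − T) = 18.1 − T → 0.5·T = 23.4 − 18.1 = 5.3.
T = 5.3/0.5 = 10.6 dBu.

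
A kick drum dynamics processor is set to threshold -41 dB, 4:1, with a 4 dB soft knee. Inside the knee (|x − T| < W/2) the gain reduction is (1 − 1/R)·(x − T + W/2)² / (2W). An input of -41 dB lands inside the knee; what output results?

x − T + W/2 = -41 − (-41) + 2 = 2.
GR = (1 − 1/4) × 2² / 8 = 0.75 × 4 / 8 = 0.375 dB.
Output = -41 − 0.375 = -41.375 dB.

-41.375 dB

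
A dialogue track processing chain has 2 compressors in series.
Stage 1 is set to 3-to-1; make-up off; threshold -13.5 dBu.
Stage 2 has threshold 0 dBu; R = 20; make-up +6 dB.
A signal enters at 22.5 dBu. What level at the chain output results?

4.5 dBu

Stage 1: overshoot 36 dB → 36/3 = 12 dB → -1.5 dBu.
Stage 2: below threshold (-1.5 ≤ 0); passes unchanged; make-up brings it to 4.5 dBu.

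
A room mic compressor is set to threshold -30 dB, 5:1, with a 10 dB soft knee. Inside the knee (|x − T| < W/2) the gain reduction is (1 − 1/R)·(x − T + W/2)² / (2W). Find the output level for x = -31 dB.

x − T + W/2 = -31 − (-30) + 5 = 4.
GR = (1 − 1/5) × 4² / 20 = 0.8 × 16 / 20 = 0.64 dB.
Output = -31 − 0.64 = -31.64 dB.

-31.64 dB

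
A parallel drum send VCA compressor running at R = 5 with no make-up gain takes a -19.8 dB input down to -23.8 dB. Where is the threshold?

-24.8 dB

Input is 5 dB above T (since output overshoot × R = input overshoot: (-23.8 − T)·5 = -19.8 − T gives T = -24.8 dB).
Check: -24.8 + (-19.8 − (-24.8))/5 = -24.8 + 1 = -23.8 dB. ✓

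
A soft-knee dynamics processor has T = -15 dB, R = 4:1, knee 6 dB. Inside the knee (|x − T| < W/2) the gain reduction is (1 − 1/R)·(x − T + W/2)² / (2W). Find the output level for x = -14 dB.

-15 dB

x − T + W/2 = -14 − (-15) + 3 = 4.
GR = (1 − 1/4) × 4² / 12 = 0.75 × 16 / 12 = 1 dB.
Output = -14 − 1 = -15 dB.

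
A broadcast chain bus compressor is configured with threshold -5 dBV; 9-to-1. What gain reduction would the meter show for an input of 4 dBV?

The signal is 9 dB above threshold.
After 9:1 compression the overshoot becomes 9/9 = 1 dB.
So the signal is attenuated by 9 − 1 = 8 dB.

8 dB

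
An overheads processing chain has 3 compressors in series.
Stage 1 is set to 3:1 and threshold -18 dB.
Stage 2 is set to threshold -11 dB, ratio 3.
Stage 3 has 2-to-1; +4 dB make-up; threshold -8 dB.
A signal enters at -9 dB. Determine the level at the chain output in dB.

-11 dB

Stage 1: overshoot 9 dB → 9/3 = 3 dB → -15 dB.
Stage 2: -15 dB ≤ -11 dB, so stage 2 doesn't engage; output -15 dB.
Stage 3: below threshold (-15 ≤ -8); passes unchanged; make-up brings it to -11 dB.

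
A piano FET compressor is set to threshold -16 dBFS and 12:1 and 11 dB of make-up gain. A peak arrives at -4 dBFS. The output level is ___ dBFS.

-4 dBFS

The input is 12 dB above the -16 dBFS threshold.
The 12 dB excess becomes 1 dB after 12:1 reduction.
That puts the output at -15 dBFS; make-up adds 11 dB, giving -4 dBFS.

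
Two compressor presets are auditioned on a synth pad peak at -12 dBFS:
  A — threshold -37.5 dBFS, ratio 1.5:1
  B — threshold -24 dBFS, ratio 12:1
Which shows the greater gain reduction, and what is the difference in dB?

A: overshoot 25.5 dB → output overshoot 17 dB → GR 8.5 dB.
B: overshoot 12 dB → output overshoot 1 dB → GR 11 dB.
B reduces 2.5 dB more.

B, by 2.5 dB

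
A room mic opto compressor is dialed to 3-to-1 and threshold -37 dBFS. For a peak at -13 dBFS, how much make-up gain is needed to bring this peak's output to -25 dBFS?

4 dB

The peak compresses to -37 + 24/3 = -29 dBFS.
To reach -25 dBFS requires -25 − (-29) = 4 dB of make-up.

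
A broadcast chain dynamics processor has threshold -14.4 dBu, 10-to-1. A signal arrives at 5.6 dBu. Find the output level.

-12.4 dBu

Overshoot: 5.6 − (-14.4) = 20 dB.
The 20 dB excess becomes 2 dB after 10:1 reduction.
Output = -14.4 + 2 = -12.4 dBu.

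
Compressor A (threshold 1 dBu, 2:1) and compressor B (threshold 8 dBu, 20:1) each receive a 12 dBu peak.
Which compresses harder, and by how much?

A, by 1.7 dB

A: overshoot 11 dB → output overshoot 5.5 dB → GR 5.5 dB.
B: overshoot 4 dB → output overshoot 0.2 dB → GR 3.8 dB.
A reduces 1.7 dB more.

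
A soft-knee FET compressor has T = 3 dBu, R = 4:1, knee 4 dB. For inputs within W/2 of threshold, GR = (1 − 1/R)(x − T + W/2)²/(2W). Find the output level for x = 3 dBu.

x − T + W/2 = 3 − 3 + 2 = 2.
GR = (1 − 1/4) × 2² / 8 = 0.75 × 4 / 8 = 0.375 dB.
Output = 3 − 0.375 = 2.625 dBu.

2.625 dBu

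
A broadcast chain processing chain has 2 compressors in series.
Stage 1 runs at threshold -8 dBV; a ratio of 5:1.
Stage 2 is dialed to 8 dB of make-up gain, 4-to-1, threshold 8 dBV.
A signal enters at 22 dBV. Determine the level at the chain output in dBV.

Stage 1: 30 dB above -8 dBV, reduced 5:1 to 6 dB above → -2 dBV.
Stage 2: -2 dBV is at or below the 8 dBV threshold — no compression; make-up brings it to 6 dBV.

6 dBV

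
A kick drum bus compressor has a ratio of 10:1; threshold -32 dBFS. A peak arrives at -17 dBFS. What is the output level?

-30.5 dBFS

The input is 15 dB above the -32 dBFS threshold.
The 15 dB excess becomes 1.5 dB after 10:1 reduction.
So the level is -32 + 1.5 = -30.5 dBFS.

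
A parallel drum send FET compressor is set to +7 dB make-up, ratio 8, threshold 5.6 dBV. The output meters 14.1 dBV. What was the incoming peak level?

Before make-up, the level was 14.1 − 7 = 7.1 dBV.
The compressed level sits 7.1 − 5.6 = 1.5 dB over threshold.
Before 8:1 compression the overshoot was 1.5 × 8 = 12 dB, so input = 5.6 + 12 = 17.6 dBV.

17.6 dBV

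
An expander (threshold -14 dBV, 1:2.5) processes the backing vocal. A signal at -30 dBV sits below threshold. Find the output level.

Below threshold, a 1:2.5 expander applies gain = (2.5−1)×(T − x) of attenuation.
(2.5−1) × 16 = 24 dB, so output = -30 − 24 = -54 dBV.

-54 dBV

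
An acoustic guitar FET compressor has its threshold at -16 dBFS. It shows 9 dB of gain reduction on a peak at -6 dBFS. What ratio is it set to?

10:1

Input overshoot = -6 − (-16) = 10 dB.
Output overshoot = 10 − 9 = 1 dB.
Ratio = input overshoot / output overshoot = 10 / 1 = 10.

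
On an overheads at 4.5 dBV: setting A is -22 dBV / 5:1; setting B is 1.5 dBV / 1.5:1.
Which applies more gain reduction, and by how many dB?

A: overshoot 26.5 dB → output overshoot 5.3 dB → GR 21.2 dB.
B: overshoot 3 dB → output overshoot 2 dB → GR 1 dB.
A applies 20.2 dB more gain reduction.

A, by 20.2 dB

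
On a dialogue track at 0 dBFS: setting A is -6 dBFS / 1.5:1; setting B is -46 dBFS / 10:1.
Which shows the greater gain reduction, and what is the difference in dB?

A: 6 dB over, compressed to 4 dB over, so 2 dB of GR.
B: 46 dB over, compressed to 4.6 dB over, so 41.4 dB of GR.
Difference: 39.4 dB in favour of B.

B, by 39.4 dB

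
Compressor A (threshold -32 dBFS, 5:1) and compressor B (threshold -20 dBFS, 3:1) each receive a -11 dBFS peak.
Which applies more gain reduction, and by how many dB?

A: overshoot 21 dB → output overshoot 4.2 dB → GR 16.8 dB.
B: overshoot 9 dB → output overshoot 3 dB → GR 6 dB.
A reduces 10.8 dB more.

A, by 10.8 dB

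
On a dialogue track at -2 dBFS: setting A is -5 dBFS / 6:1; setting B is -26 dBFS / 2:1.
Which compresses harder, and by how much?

B, by 9.5 dB

A: overshoot 3 dB → output overshoot 0.5 dB → GR 2.5 dB.
B: overshoot 24 dB → output overshoot 12 dB → GR 12 dB.
B applies 9.5 dB more gain reduction.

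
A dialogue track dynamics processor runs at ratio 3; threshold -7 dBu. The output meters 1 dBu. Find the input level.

That's 8 dB above the -7 dBu threshold.
Input overshoot = R × output overshoot = 24 dB → input = -7 + 24 = 17 dBu.

17 dBu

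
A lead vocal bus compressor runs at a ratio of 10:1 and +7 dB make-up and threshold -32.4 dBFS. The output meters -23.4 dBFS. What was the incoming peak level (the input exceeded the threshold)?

-12.4 dBFS

Remove make-up: -23.4 − 7 = -30.4 dBFS.
Post-compression overshoot = -30.4 − (-32.4) = 2 dB.
Input overshoot = R × output overshoot = 20 dB → input = -32.4 + 20 = -12.4 dBFS.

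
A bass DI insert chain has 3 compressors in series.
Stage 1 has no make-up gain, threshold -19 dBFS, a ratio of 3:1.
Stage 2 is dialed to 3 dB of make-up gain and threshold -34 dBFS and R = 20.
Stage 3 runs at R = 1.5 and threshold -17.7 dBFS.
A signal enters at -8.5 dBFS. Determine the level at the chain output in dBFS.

Stage 1: -8.5 dBFS is 10.5 dB over -19 dBFS; at 3:1 that becomes 3.5 dB over, giving -15.5 dBFS.
Stage 2: -15.5 dBFS is 18.5 dB over -34 dBFS; at 20:1 that becomes 0.925 dB over, giving -33.075 dBFS; +3 dB make-up → -30.075 dBFS.
Stage 3: -30.075 dBFS is at or below the -17.7 dBFS threshold — no compression; output -30.075 dBFS.

-30.075 dBFS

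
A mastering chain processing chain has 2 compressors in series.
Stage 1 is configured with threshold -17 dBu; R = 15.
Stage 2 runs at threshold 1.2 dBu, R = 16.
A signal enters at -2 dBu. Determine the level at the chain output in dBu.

-16 dBu

Stage 1: overshoot 15 dB → 15/15 = 1 dB → -16 dBu.
Stage 2: -16 dBu ≤ 1.2 dBu, so stage 2 doesn't engage; output -16 dBu.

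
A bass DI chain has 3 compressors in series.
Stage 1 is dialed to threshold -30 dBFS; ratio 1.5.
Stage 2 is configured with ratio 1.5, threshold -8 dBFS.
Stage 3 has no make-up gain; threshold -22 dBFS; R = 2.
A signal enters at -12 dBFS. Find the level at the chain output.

-20 dBFS

Stage 1: 18 dB above -30 dBFS, reduced 1.5:1 to 12 dB above → -18 dBFS.
Stage 2: below threshold (-18 ≤ -8); passes unchanged; output -18 dBFS.
Stage 3: -18 dBFS is 4 dB over -22 dBFS; at 2:1 that becomes 2 dB over, giving -20 dBFS.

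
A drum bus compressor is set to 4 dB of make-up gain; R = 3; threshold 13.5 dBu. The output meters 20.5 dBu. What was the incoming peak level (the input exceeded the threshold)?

Remove make-up: 20.5 − 4 = 16.5 dBu.
The compressed level sits 16.5 − 13.5 = 3 dB over threshold.
Undo the ratio: input overshoot = 3 × 3 = 9 dB, giving input = 22.5 dBu.

22.5 dBu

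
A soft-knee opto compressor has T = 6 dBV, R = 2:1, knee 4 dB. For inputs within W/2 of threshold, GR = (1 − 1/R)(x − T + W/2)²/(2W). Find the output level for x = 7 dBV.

x − T + W/2 = 7 − 6 + 2 = 3.
GR = (1 − 1/2) × 3² / 8 = 0.5 × 9 / 8 = 0.5625 dB.
Output = 7 − 0.5625 = 6.4375 dBV.

6.4375 dBV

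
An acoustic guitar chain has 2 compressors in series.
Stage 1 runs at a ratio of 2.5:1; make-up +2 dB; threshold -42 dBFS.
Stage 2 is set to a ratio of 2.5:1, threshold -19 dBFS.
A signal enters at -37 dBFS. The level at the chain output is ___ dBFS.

Stage 1: overshoot 5 dB → 5/2.5 = 2 dB → -40 dBFS; +2 dB make-up → -38 dBFS.
Stage 2: below threshold (-38 ≤ -19); passes unchanged; output -38 dBFS.

-38 dBFS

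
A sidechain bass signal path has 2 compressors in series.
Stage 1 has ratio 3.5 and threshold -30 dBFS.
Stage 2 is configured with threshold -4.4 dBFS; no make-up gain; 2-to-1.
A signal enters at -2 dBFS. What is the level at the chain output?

Stage 1: 28 dB above -30 dBFS, reduced 3.5:1 to 8 dB above → -22 dBFS.
Stage 2: -22 dBFS is at or below the -4.4 dBFS threshold — no compression; output -22 dBFS.

-22 dBFS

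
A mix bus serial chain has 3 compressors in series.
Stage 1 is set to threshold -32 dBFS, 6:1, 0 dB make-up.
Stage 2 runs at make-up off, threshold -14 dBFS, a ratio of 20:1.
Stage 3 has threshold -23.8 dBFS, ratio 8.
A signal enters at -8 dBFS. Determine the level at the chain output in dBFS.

-28 dBFS

Stage 1: 24 dB above -32 dBFS, reduced 6:1 to 4 dB above → -28 dBFS.
Stage 2: -28 dBFS ≤ -14 dBFS, so stage 2 doesn't engage; output -28 dBFS.
Stage 3: -28 dBFS ≤ -23.8 dBFS, so stage 3 doesn't engage; output -28 dBFS.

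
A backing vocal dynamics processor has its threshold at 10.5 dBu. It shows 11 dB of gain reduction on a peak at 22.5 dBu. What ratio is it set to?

Input overshoot = 22.5 − 10.5 = 12 dB.
Output overshoot = 12 − 11 = 1 dB.
Ratio = input overshoot / output overshoot = 12 / 1 = 12.

12:1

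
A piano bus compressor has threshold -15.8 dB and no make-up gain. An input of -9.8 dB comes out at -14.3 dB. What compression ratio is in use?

4:1

Input overshoot = -9.8 − (-15.8) = 6 dB; output overshoot = -14.3 − (-15.8) = 1.5 dB.
Ratio = 6 / 1.5 = 4.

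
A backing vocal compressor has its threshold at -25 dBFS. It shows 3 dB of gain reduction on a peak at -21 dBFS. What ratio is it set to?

Input overshoot = -21 − (-25) = 4 dB.
Output overshoot = 4 − 3 = 1 dB.
Ratio = input overshoot / output overshoot = 4 / 1 = 4.

4:1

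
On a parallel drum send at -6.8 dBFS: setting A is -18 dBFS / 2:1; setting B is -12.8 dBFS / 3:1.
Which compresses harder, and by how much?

A, by 1.6 dB

A: overshoot 11.2 dB → output overshoot 5.6 dB → GR 5.6 dB.
B: overshoot 6 dB → output overshoot 2 dB → GR 4 dB.
Difference: 1.6 dB in favour of A.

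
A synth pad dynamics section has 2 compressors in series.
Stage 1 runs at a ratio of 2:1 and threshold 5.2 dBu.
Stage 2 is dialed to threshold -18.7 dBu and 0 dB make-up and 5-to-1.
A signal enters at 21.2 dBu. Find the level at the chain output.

Stage 1: overshoot 16 dB → 16/2 = 8 dB → 13.2 dBu.
Stage 2: overshoot 31.9 dB → 31.9/5 = 6.38 dB → -12.32 dBu.

-12.32 dBu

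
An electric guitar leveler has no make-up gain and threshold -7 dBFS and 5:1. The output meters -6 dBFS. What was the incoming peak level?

-2 dBFS

The compressed level sits -6 − (-7) = 1 dB over threshold.
Undo the ratio: input overshoot = 1 × 5 = 5 dB, giving input = -2 dBFS.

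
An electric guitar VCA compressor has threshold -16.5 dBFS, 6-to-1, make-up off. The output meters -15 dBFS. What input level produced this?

The compressed level sits -15 − (-16.5) = 1.5 dB over threshold.
Before 6:1 compression the overshoot was 1.5 × 6 = 9 dB, so input = -16.5 + 9 = -7.5 dBFS.

-7.5 dBFS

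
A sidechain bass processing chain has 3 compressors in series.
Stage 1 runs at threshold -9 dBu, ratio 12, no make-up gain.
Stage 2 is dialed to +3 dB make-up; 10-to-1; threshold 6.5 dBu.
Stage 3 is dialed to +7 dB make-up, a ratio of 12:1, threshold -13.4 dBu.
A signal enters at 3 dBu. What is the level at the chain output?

-5.7 dBu

Stage 1: 12 dB above -9 dBu, reduced 12:1 to 1 dB above → -8 dBu.
Stage 2: -8 dBu is at or below the 6.5 dBu threshold — no compression; make-up brings it to -5 dBu.
Stage 3: overshoot 8.4 dB → 8.4/12 = 0.7 dB → -12.7 dBu; +7 dB make-up → -5.7 dBu.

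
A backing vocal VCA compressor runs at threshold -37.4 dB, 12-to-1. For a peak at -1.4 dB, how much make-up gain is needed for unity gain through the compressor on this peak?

33 dB

The peak compresses to -37.4 + 36/12 = -34.4 dB.
To reach -1.4 dB requires -1.4 − (-34.4) = 33 dB of make-up.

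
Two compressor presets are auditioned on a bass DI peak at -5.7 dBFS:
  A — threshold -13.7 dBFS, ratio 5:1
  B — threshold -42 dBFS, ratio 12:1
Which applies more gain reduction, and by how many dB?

A: GR = 8 − 8/5 = 6.4 dB.
B: GR = 36.3 − 36.3/12 = 33.275 dB.
B applies 26.875 dB more gain reduction.

B, by 26.875 dB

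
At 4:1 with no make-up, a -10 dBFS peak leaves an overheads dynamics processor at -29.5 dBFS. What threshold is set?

Input is 26 dB above T (since output overshoot × R = input overshoot: (-29.5 − T)·4 = -10 − T gives T = -36 dBFS).
Check: -36 + (-10 − (-36))/4 = -36 + 6.5 = -29.5 dBFS. ✓

-36 dBFS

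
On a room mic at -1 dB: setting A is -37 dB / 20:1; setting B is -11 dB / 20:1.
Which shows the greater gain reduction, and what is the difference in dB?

A, by 24.7 dB

A: GR = 36 − 36/20 = 34.2 dB.
B: GR = 10 − 10/20 = 9.5 dB.
A reduces 24.7 dB more.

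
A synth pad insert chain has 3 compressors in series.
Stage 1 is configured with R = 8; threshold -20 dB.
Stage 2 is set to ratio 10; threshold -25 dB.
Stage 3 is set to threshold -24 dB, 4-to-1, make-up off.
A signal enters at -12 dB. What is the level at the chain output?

-24.4 dB

Stage 1: -12 dB is 8 dB over -20 dB; at 8:1 that becomes 1 dB over, giving -19 dB.
Stage 2: 6 dB above -25 dB, reduced 10:1 to 0.6 dB above → -24.4 dB.
Stage 3: -24.4 dB is at or below the -24 dB threshold — no compression; output -24.4 dB.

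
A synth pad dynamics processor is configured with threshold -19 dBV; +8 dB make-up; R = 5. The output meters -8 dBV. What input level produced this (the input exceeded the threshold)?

-4 dBV

Before make-up, the level was -8 − 8 = -16 dBV.
The compressed level sits -16 − (-19) = 3 dB over threshold.
Before 5:1 compression the overshoot was 3 × 5 = 15 dB, so input = -19 + 15 = -4 dBV.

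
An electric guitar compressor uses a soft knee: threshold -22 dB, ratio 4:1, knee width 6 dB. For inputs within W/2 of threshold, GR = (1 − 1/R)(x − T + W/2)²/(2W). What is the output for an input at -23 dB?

x − T + W/2 = -23 − (-22) + 3 = 2.
GR = (1 − 1/4) × 2² / 12 = 0.75 × 4 / 12 = 0.25 dB.
Output = -23 − 0.25 = -23.25 dB.

-23.25 dB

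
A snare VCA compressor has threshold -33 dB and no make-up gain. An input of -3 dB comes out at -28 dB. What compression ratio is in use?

Input overshoot = -3 − (-33) = 30 dB; output overshoot = -28 − (-33) = 5 dB.
Ratio = 30 / 5 = 6.

6:1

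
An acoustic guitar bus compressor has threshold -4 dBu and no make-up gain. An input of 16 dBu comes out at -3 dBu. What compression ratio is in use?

20:1

Input overshoot = 16 − (-4) = 20 dB; output overshoot = -3 − (-4) = 1 dB.
Ratio = 20 / 1 = 20.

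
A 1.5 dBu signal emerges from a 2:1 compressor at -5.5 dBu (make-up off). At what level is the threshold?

Let T be the threshold. Output overshoot = (input overshoot)/R, so -5.5 − T = (1.5 − T)/2.
2·(-5.5 − T) = 1.5 − T → 1·T = -11 − 1.5 = -12.5.
T = -12.5/1 = -12.5 dBu.

-12.5 dBu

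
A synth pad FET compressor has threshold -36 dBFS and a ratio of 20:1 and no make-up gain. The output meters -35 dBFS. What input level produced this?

-16 dBFS

Post-compression overshoot = -35 − (-36) = 1 dB.
Undo the ratio: input overshoot = 1 × 20 = 20 dB, giving input = -16 dBFS.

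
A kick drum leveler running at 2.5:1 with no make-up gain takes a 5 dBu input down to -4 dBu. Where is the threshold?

-10 dBu

Gain reduction = 5 − (-4) = 9 dB; output overshoot = GR / (R − 1) = 9 / 1.5 = 6 dB.
Threshold = output − output overshoot = -4 − 6 = -10 dBu.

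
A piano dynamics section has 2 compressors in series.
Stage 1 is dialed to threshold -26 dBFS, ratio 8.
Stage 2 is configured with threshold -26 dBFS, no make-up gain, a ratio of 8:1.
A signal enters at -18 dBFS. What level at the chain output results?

Stage 1: -18 dBFS is 8 dB over -26 dBFS; at 8:1 that becomes 1 dB over, giving -25 dBFS.
Stage 2: -25 dBFS is 1 dB over -26 dBFS; at 8:1 that becomes 0.125 dB over, giving -25.875 dBFS.

-25.875 dBFS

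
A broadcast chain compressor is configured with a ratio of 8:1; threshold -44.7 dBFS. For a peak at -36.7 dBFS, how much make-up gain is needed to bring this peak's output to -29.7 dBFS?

14 dB

The peak compresses to -44.7 + 8/8 = -43.7 dBFS.
To reach -29.7 dBFS requires -29.7 − (-43.7) = 14 dB of make-up.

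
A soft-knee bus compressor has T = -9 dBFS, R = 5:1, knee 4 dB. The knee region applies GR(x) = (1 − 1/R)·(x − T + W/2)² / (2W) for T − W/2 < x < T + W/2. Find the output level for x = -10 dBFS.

x − T + W/2 = -10 − (-9) + 2 = 1.
GR = (1 − 1/5) × 1² / 8 = 0.8 × 1 / 8 = 0.1 dB.
Output = -10 − 0.1 = -10.1 dBFS.

-10.1 dBFS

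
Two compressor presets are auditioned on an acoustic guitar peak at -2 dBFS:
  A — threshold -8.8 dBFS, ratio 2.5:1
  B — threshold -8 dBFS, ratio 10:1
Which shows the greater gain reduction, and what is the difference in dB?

A: GR = 6.8 − 6.8/2.5 = 4.08 dB.
B: GR = 6 − 6/10 = 5.4 dB.
Difference: 1.32 dB in favour of B.

B, by 1.32 dB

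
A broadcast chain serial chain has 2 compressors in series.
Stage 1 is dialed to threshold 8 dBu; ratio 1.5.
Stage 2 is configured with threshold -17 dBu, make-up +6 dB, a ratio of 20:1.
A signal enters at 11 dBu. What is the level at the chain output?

-9.65 dBu

Stage 1: 3 dB above 8 dBu, reduced 1.5:1 to 2 dB above → 10 dBu.
Stage 2: overshoot 27 dB → 27/20 = 1.35 dB → -15.65 dBu; +6 dB make-up → -9.65 dBu.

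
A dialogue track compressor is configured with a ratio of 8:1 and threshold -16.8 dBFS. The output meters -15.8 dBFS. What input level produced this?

The compressed level sits -15.8 − (-16.8) = 1 dB over threshold.
Before 8:1 compression the overshoot was 1 × 8 = 8 dB, so input = -16.8 + 8 = -8.8 dBFS.

-8.8 dBFS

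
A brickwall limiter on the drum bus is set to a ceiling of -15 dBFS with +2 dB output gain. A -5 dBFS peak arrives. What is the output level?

A brickwall limiter is an ∞:1 compressor: any input above the ceiling is clamped to -15 dBFS.
Output gain then adds 2 dB: -15 + 2 = -13 dBFS.

-13 dBFS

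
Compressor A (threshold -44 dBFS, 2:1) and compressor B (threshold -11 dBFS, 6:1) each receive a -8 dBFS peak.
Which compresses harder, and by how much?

A, by 15.5 dB

A: GR = 36 − 36/2 = 18 dB.
B: GR = 3 − 3/6 = 2.5 dB.
A applies 15.5 dB more gain reduction.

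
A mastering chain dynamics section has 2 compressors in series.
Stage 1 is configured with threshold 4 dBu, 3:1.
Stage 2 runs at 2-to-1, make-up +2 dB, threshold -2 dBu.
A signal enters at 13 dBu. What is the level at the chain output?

4.5 dBu

Stage 1: overshoot 9 dB → 9/3 = 3 dB → 7 dBu.
Stage 2: 9 dB above -2 dBu, reduced 2:1 to 4.5 dB above → 2.5 dBu; +2 dB make-up → 4.5 dBu.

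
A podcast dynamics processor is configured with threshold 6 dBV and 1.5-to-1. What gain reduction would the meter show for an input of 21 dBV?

5 dB

21 dBV exceeds the threshold by 15 dB.
At 1.5:1, output sits 15/1.5 = 10 dB above threshold.
So the signal is attenuated by 15 − 10 = 5 dB.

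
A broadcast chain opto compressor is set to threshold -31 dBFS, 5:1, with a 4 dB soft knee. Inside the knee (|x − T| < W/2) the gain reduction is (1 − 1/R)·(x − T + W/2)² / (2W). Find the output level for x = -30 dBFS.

-30.9 dBFS

x − T + W/2 = -30 − (-31) + 2 = 3.
GR = (1 − 1/5) × 3² / 8 = 0.8 × 9 / 8 = 0.9 dB.
Output = -30 − 0.9 = -30.9 dBFS.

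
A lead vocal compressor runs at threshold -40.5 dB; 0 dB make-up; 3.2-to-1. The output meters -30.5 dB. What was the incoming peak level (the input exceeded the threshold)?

That's 10 dB above the -40.5 dB threshold.
Input overshoot = R × output overshoot = 32 dB → input = -40.5 + 32 = -8.5 dB.

-8.5 dB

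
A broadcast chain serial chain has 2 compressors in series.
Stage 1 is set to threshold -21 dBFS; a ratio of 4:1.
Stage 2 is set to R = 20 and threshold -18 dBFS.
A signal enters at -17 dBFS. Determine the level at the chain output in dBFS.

-20 dBFS

Stage 1: overshoot 4 dB → 4/4 = 1 dB → -20 dBFS.
Stage 2: -20 dBFS is at or below the -18 dBFS threshold — no compression; output -20 dBFS.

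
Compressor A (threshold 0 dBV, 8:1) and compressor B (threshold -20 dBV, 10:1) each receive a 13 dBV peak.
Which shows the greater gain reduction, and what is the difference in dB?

B, by 18.325 dB

A: GR = 13 − 13/8 = 11.375 dB.
B: GR = 33 − 33/10 = 29.7 dB.
B applies 18.325 dB more gain reduction.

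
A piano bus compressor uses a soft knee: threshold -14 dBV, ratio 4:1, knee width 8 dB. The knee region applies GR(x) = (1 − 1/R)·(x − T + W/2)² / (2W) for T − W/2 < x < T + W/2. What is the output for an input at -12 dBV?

x − T + W/2 = -12 − (-14) + 4 = 6.
GR = (1 − 1/4) × 6² / 16 = 0.75 × 36 / 16 = 1.6875 dB.
Output = -12 − 1.6875 = -13.6875 dBV.

-13.6875 dBV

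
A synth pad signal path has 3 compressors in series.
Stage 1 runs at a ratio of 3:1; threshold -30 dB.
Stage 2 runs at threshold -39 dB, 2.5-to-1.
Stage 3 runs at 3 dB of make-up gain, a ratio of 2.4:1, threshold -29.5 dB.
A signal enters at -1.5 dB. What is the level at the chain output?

Stage 1: -1.5 dB is 28.5 dB over -30 dB; at 3:1 that becomes 9.5 dB over, giving -20.5 dB.
Stage 2: overshoot 18.5 dB → 18.5/2.5 = 7.4 dB → -31.6 dB.
Stage 3: -31.6 dB ≤ -29.5 dB, so stage 3 doesn't engage; make-up brings it to -28.6 dB.

-28.6 dB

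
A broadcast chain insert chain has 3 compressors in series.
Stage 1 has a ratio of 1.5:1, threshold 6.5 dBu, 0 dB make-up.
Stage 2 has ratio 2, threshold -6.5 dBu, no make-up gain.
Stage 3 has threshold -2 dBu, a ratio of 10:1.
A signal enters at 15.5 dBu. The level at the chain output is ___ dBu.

Stage 1: overshoot 9 dB → 9/1.5 = 6 dB → 12.5 dBu.
Stage 2: 19 dB above -6.5 dBu, reduced 2:1 to 9.5 dB above → 3 dBu.
Stage 3: 5 dB above -2 dBu, reduced 10:1 to 0.5 dB above → -1.5 dBu.

-1.5 dBu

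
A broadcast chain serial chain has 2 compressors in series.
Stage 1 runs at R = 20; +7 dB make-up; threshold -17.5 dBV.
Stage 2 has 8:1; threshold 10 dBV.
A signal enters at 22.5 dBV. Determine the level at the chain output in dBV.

-8.5 dBV

Stage 1: 22.5 dBV is 40 dB over -17.5 dBV; at 20:1 that becomes 2 dB over, giving -15.5 dBV; +7 dB make-up → -8.5 dBV.
Stage 2: below threshold (-8.5 ≤ 10); passes unchanged; output -8.5 dBV.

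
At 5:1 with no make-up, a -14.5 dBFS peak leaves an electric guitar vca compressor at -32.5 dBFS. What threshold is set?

-37 dBFS

Gain reduction = -14.5 − (-32.5) = 18 dB; output overshoot = GR / (R − 1) = 18 / 4 = 4.5 dB.
Threshold = output − output overshoot = -32.5 − 4.5 = -37 dBFS.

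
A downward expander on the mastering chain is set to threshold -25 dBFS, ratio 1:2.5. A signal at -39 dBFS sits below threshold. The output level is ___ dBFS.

Below threshold, a 1:2.5 expander applies gain = (2.5−1)×(T − x) of attenuation.
(2.5−1) × 14 = 21 dB, so output = -39 − 21 = -60 dBFS.

-60 dBFS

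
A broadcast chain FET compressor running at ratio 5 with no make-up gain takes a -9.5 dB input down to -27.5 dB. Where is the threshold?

Let T be the threshold. Output overshoot = (input overshoot)/R, so -27.5 − T = (-9.5 − T)/5.
5·(-27.5 − T) = -9.5 − T → 4·T = -137.5 − (-9.5) = -128.
T = -128/4 = -32 dB.

-32 dB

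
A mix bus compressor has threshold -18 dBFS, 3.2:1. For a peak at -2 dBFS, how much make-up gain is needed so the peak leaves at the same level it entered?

11 dB

Overshoot 16 dB → 16/3.2 = 5 dB after compression, so the compressed level is -18 + 5 = -13 dBFS.
Make-up = target − compressed = -2 − (-13) = 11 dB.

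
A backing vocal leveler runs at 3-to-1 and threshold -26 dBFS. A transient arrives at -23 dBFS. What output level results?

The input is 3 dB above the -26 dBFS threshold.
The 3 dB excess becomes 1 dB after 3:1 reduction.
That puts the output at -25 dBFS.

-25 dBFS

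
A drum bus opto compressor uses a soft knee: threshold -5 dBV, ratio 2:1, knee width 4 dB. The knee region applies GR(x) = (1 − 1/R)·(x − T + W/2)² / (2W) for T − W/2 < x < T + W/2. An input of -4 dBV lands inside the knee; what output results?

x − T + W/2 = -4 − (-5) + 2 = 3.
GR = (1 − 1/2) × 3² / 8 = 0.5 × 9 / 8 = 0.5625 dB.
Output = -4 − 0.5625 = -4.5625 dBV.

-4.5625 dBV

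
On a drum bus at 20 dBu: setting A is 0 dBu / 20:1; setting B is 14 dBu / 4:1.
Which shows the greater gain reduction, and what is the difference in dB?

A, by 14.5 dB

A: overshoot 20 dB → output overshoot 1 dB → GR 19 dB.
B: overshoot 6 dB → output overshoot 1.5 dB → GR 4.5 dB.
Difference: 14.5 dB in favour of A.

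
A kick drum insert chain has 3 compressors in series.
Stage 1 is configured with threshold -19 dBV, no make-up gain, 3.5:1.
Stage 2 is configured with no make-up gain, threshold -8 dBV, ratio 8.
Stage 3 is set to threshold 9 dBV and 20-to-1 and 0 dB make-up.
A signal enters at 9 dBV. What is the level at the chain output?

-11 dBV

Stage 1: 28 dB above -19 dBV, reduced 3.5:1 to 8 dB above → -11 dBV.
Stage 2: -11 dBV ≤ -8 dBV, so stage 2 doesn't engage; output -11 dBV.
Stage 3: -11 dBV ≤ 9 dBV, so stage 3 doesn't engage; output -11 dBV.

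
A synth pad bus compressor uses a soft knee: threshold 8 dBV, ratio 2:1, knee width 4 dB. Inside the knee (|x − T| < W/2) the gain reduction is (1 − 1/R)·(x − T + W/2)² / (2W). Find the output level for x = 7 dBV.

x − T + W/2 = 7 − 8 + 2 = 1.
GR = (1 − 1/2) × 1² / 8 = 0.5 × 1 / 8 = 0.0625 dB.
Output = 7 − 0.0625 = 6.9375 dBV.

6.9375 dBV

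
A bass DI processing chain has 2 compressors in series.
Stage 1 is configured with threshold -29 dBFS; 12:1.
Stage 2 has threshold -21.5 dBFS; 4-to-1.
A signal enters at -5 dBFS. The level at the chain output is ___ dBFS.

Stage 1: 24 dB above -29 dBFS, reduced 12:1 to 2 dB above → -27 dBFS.
Stage 2: -27 dBFS is at or below the -21.5 dBFS threshold — no compression; output -27 dBFS.

-27 dBFS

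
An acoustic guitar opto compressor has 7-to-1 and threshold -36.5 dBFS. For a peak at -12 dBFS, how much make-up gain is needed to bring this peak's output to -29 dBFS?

Without make-up, output = threshold + overshoot/7 = -36.5 + 3.5 = -33 dBFS.
Gap to target: 4 dB.

4 dB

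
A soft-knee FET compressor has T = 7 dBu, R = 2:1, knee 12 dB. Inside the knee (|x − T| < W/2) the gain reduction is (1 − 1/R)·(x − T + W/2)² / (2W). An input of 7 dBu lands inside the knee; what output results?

6.25 dBu

x − T + W/2 = 7 − 7 + 6 = 6.
GR = (1 − 1/2) × 6² / 24 = 0.5 × 36 / 24 = 0.75 dB.
Output = 7 − 0.75 = 6.25 dBu.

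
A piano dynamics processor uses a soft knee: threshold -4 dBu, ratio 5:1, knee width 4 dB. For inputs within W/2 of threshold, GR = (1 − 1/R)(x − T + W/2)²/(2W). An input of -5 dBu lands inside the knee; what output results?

-5.1 dBu

x − T + W/2 = -5 − (-4) + 2 = 1.
GR = (1 − 1/5) × 1² / 8 = 0.8 × 1 / 8 = 0.1 dB.
Output = -5 − 0.1 = -5.1 dBu.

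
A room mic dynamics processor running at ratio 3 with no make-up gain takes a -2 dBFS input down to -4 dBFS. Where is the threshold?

Let T be the threshold. Output overshoot = (input overshoot)/R, so -4 − T = (-2 − T)/3.
3·(-4 − T) = -2 − T → 2·T = -12 − (-2) = -10.
T = -10/2 = -5 dBFS.

-5 dBFS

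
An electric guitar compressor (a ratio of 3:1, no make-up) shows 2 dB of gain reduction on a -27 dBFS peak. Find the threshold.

-30 dBFS

Gain reduction = -27 − (-29) = 2 dB; output overshoot = GR / (R − 1) = 2 / 2 = 1 dB.
Threshold = output − output overshoot = -29 − 1 = -30 dBFS.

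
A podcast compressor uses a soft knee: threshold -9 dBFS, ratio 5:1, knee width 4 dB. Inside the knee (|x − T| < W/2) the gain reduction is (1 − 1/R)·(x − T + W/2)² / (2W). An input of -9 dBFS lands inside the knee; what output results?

x − T + W/2 = -9 − (-9) + 2 = 2.
GR = (1 − 1/5) × 2² / 8 = 0.8 × 4 / 8 = 0.4 dB.
Output = -9 − 0.4 = -9.4 dBFS.

-9.4 dBFS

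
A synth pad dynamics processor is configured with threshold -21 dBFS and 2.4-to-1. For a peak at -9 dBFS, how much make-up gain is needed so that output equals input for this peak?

7 dB

The peak compresses to -21 + 12/2.4 = -16 dBFS.
To reach -9 dBFS requires -9 − (-16) = 7 dB of make-up.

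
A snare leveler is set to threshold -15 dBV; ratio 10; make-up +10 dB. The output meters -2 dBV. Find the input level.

Stripping the +10 dB make-up gives -12 dBV at the gain stage.
Post-compression overshoot = -12 − (-15) = 3 dB.
Undo the ratio: input overshoot = 3 × 10 = 30 dB, giving input = 15 dBV.

15 dBV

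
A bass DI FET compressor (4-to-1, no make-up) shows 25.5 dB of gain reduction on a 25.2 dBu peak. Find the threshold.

-8.8 dBu

Let T be the threshold. Output overshoot = (input overshoot)/R, so -0.3 − T = (25.2 − T)/4.
4·(-0.3 − T) = 25.2 − T → 3·T = -1.2 − 25.2 = -26.4.
T = -26.4/3 = -8.8 dBu.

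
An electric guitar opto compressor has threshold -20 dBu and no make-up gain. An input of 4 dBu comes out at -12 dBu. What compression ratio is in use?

Input overshoot = 4 − (-20) = 24 dB; output overshoot = -12 − (-20) = 8 dB.
Ratio = 24 / 8 = 3.

3:1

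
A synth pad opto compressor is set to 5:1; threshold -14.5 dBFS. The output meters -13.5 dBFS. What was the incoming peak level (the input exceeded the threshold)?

-9.5 dBFS

The compressed level sits -13.5 − (-14.5) = 1 dB over threshold.
Before 5:1 compression the overshoot was 1 × 5 = 5 dB, so input = -14.5 + 5 = -9.5 dBFS.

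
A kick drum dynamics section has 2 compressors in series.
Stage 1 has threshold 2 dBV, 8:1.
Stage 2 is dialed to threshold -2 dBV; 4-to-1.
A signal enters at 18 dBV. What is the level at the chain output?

Stage 1: 18 dBV is 16 dB over 2 dBV; at 8:1 that becomes 2 dB over, giving 4 dBV.
Stage 2: 4 dBV is 6 dB over -2 dBV; at 4:1 that becomes 1.5 dB over, giving -0.5 dBV.

-0.5 dBV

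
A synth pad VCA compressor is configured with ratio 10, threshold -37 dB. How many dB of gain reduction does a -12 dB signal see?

22.5 dB

Overshoot = -12 − (-37) = 25 dB.
At 10:1, output sits 25/10 = 2.5 dB above threshold.
Gain reduction = 25 − 2.5 = 22.5 dB.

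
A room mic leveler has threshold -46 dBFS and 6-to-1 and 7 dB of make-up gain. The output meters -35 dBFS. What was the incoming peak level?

Before make-up, the level was -35 − 7 = -42 dBFS.
The compressed level sits -42 − (-46) = 4 dB over threshold.
Input overshoot = R × output overshoot = 24 dB → input = -46 + 24 = -22 dBFS.

-22 dBFS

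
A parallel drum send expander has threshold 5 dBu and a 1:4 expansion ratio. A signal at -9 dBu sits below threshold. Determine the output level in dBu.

The input is 14 dB below the 5 dBu threshold.
A 1:4 expander multiplies undershoot by 4: 14 × 4 = 56 dB below threshold.
Output = 5 − 56 = -51 dBu.

-51 dBu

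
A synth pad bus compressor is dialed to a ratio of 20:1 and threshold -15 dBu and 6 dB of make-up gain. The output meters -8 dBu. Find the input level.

Stripping the +6 dB make-up gives -14 dBu at the gain stage.
The compressed level sits -14 − (-15) = 1 dB over threshold.
Input overshoot = R × output overshoot = 20 dB → input = -15 + 20 = 5 dBu.

5 dBu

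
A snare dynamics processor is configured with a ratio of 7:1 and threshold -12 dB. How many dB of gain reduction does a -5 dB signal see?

6 dB

Overshoot = -5 − (-12) = 7 dB.
After 7:1 compression the overshoot becomes 7/7 = 1 dB.
So the signal is attenuated by 7 − 1 = 6 dB.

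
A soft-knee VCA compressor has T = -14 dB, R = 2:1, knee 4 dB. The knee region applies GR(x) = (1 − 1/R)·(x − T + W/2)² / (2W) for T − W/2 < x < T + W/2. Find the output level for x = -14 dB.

x − T + W/2 = -14 − (-14) + 2 = 2.
GR = (1 − 1/2) × 2² / 8 = 0.5 × 4 / 8 = 0.25 dB.
Output = -14 − 0.25 = -14.25 dB.

-14.25 dB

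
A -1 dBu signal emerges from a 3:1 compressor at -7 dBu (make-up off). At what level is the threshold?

Gain reduction = -1 − (-7) = 6 dB; output overshoot = GR / (R − 1) = 6 / 2 = 3 dB.
Threshold = output − output overshoot = -7 − 3 = -10 dBu.

-10 dBu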